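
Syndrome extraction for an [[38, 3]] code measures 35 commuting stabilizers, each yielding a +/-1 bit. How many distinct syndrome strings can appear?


Each stabilizer generator gives a binary (+1 or -1) measurement outcome.
With 35 independent generators:
Total syndromes = 2^35
= 34359738368

34359738368


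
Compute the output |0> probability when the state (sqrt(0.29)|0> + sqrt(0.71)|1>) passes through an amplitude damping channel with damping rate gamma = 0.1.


For amplitude damping with parameter gamma on state sqrt(a)|0> + sqrt(b)|1>:
alpha^2 = 0.29, beta^2 = 0.71
P(|0>) = alpha^2 + gamma * beta^2
= 0.29 + 0.1 * 0.71
= 0.29 + 0.0710
= 0.3610

0.3610


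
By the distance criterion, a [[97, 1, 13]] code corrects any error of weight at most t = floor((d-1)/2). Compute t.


Code parameters: [[97, 1, 13]], distance d = 13.
Number of correctable errors = floor((d-1)/2)
= floor((13 - 1)/2)
= floor(12/2)
= 6

6


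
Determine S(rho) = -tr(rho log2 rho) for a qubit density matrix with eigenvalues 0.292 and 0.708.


S = -p*log2(p) - (1-p)*log2(1-p)
p = 0.2920, 1-p = 0.7080
= -0.2920 * log2(0.2920) - 0.7080 * log2(0.7080)
= -(-0.5186) - (-0.3527)
= 0.8713

0.8713


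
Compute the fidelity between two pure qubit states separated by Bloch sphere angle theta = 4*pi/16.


For states separated by angle theta on Bloch sphere:
F = cos^2(theta/2)
theta = 4*pi/16 = 0.7854
theta/2 = 0.3927
cos(theta/2) = 0.9239
F = 0.8536

0.8536


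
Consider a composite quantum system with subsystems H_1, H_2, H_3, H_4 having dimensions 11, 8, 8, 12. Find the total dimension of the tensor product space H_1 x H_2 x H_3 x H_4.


dim(H_1 x H_2 x H_3 x H_4) = 11 * 8 * 8 * 12
= 88 * 8 * 12
= 704 * 12
= 8448

8448


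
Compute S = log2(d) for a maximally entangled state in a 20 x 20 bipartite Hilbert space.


For a maximally entangled state in d x d:
S = log2(d) = log2(20)
= 4.3219

4.3219


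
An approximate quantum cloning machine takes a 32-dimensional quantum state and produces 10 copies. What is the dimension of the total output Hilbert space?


Output space = H^(tensor 10) where dim(H) = 32
dim = 32^10
= 1024 (after 2 factors)
= 32768 (after 3 factors)
= 1048576 (after 4 factors)
= 33554432 (after 5 factors)
= 1073741824 (after 6 factors)
= 34359738368 (after 7 factors)
= 1099511627776 (after 8 factors)
= 35184372088832 (after 9 factors)
= 1125899906842624 (after 10 factors)
= 1125899906842624

1125899906842624


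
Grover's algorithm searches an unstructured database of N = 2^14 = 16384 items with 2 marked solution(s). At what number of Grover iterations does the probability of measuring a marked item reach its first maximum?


After j Grover iterations the success probability is P(j) = sin^2((2j+1)*theta), where sin(theta) = sqrt(k/N).
N = 2^14 = 16384, k = 2
sin(theta) = sqrt(k/N) = 0.01104854346
theta = arcsin(sqrt(k/N)) = 0.01104876825 rad
P(j) reaches its first maximum when (2j+1)*theta is as close as possible to pi/2, i.e. j = round(pi/(4*theta) - 1/2).
pi/(4*theta) - 1/2 = 70.5847
(For comparison, the common estimate pi/4 * sqrt(N/k) = 71.0861; the exact maximiser is used here.)
Optimal iterations = 71

71


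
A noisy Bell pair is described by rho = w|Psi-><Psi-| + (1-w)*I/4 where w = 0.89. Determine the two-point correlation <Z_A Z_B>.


|Psi-> = (|01> - |10>)/sqrt(2)
For the pure Bell state, <Z_A Z_B> = -1 (Bell-state Pauli correlator).
The maximally-mixed part I/4 has tr(I/4 * P tensor P) = 0 for any traceless Pauli P.
So <Z_A Z_B>_rho = w * (-1) + (1 - w) * 0
= 0.89 * (-1)
= -0.8900

-0.8900


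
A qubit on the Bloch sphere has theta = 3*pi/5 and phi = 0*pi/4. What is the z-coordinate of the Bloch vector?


theta = 1.8850, phi = 0.0000
r_z = cos(theta) = -0.3090

-0.3090


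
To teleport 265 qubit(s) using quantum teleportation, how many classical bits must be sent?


Quantum teleportation requires 2 classical bits per qubit teleported.
265 qubit(s) -> 2 * 265 = 530 classical bits

530


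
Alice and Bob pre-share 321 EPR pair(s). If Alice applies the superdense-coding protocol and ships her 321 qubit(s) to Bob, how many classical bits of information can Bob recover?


Superdense coding allows 2 classical bits per shared entangled pair.
321 pair(s) -> 2 * 321 = 642 classical bits

642


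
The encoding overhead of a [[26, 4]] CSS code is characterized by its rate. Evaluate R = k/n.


Code rate R = k/n
= 4/26
= 0.1538

0.1538


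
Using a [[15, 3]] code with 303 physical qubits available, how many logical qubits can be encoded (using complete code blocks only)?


Each code block uses 15 physical qubits for 3 logical qubit(s).
Number of complete blocks = floor(303 / 15) = 20
Logical qubits = 20 * 3
= 60

60


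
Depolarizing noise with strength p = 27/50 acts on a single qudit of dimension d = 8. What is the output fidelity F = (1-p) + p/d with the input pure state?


F = (1-p) + p/d
= (1 - 0.5400) + 0.5400/8
= 0.4600 + 0.0675
= 0.5275

0.5275


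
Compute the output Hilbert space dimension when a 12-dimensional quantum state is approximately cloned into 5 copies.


Output space = H^(tensor 5) where dim(H) = 12
dim = 12^5
= 144 (after 2 factors)
= 1728 (after 3 factors)
= 20736 (after 4 factors)
= 248832 (after 5 factors)
= 248832

248832


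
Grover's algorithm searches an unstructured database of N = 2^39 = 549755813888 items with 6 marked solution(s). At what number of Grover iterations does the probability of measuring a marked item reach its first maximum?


After j Grover iterations the success probability is P(j) = sin^2((2j+1)*theta), where sin(theta) = sqrt(k/N).
N = 2^39 = 549755813888, k = 6
sin(theta) = sqrt(k/N) = 3.30362474e-06
theta = arcsin(sqrt(k/N)) = 3.30362474e-06 rad
P(j) reaches its first maximum when (2j+1)*theta is as close as possible to pi/2, i.e. j = round(pi/(4*theta) - 1/2).
pi/(4*theta) - 1/2 = 237737.8103
(For comparison, the common estimate pi/4 * sqrt(N/k) = 237738.3103; the exact maximiser is used here.)
Optimal iterations = 237738

237738


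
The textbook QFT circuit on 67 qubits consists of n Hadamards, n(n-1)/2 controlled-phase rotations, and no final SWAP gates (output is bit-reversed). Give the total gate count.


Hadamard gates: 67
Controlled rotations: n*(n-1)/2 = 67*66/2 = 2211
SWAP gates: 0 (omitted)
Total = 67 + 2211
= 2278

2278


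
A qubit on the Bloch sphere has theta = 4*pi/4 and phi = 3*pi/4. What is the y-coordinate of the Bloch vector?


theta = 3.1416, phi = 2.3562
r_y = sin(theta)*sin(phi) = 0.0000 * 0.7071
r_y = 0.0000

0.0000


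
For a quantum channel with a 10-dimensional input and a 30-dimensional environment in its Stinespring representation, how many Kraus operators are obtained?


Tracing out the environment in an orthonormal basis {|i>_E} gives Kraus operators K_i = <i|_E U |0>_E.
Number of Kraus operators = dim(H_env) = d_env
= 30

30


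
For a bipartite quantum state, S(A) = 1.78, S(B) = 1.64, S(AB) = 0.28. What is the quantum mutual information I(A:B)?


I(A:B) = S(A) + S(B) - S(AB)
= 1.78 + 1.64 - 0.28
= 3.1400

3.1400


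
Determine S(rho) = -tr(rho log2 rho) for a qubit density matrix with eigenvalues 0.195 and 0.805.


S = -p*log2(p) - (1-p)*log2(1-p)
p = 0.1950, 1-p = 0.8050
= -0.1950 * log2(0.1950) - 0.8050 * log2(0.8050)
= -(-0.4599) - (-0.2519)
= 0.7118

0.7118


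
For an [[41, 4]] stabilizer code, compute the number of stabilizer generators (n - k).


For an [[n,k]] stabilizer code:
Number of stabilizer generators = n - k
= 41 - 4
= 37

37


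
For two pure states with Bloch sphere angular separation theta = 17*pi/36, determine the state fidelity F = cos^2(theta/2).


For states separated by angle theta on Bloch sphere:
F = cos^2(theta/2)
theta = 17*pi/36 = 1.4835
theta/2 = 0.7418
cos(theta/2) = 0.7373
F = 0.5436

0.5436


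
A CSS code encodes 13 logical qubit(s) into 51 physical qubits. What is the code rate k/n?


Code rate R = k/n
= 13/51
= 0.2549

0.2549


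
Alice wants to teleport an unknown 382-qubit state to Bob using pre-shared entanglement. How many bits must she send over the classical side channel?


Quantum teleportation requires 2 classical bits per qubit teleported.
382 qubit(s) -> 2 * 382 = 764 classical bits

764


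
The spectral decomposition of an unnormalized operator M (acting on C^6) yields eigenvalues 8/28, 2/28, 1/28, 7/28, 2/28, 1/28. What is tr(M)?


tr(M) = sum of eigenvalues
= 8/28 + 2/28 + 1/28 + 7/28 + 2/28 + 1/28
= 21/28
= 0.7500

0.7500


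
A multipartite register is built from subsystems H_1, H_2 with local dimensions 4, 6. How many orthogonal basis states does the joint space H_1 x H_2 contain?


dim(H_1 x H_2) = 4 * 6
= 24

24


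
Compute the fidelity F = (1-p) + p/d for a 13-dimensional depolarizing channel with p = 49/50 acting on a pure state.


F = (1-p) + p/d
= (1 - 0.9800) + 0.9800/13
= 0.0200 + 0.0754
= 0.0954

0.0954


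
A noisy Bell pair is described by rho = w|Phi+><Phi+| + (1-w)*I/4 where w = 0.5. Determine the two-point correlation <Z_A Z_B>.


|Phi+> = (|00> + |11>)/sqrt(2)
For the pure Bell state, <Z_A Z_B> = +1 (Bell-state Pauli correlator).
The maximally-mixed part I/4 has tr(I/4 * P tensor P) = 0 for any traceless Pauli P.
So <Z_A Z_B>_rho = w * (+1) + (1 - w) * 0
= 0.5 * (+1)
= 0.5000

0.5000


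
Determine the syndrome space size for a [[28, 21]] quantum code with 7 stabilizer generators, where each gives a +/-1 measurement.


Each stabilizer generator gives a binary (+1 or -1) measurement outcome.
With 7 independent generators:
Total syndromes = 2^7
= 128

128


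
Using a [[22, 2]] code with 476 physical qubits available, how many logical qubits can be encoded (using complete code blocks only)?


Each code block uses 22 physical qubits for 2 logical qubit(s).
Number of complete blocks = floor(476 / 22) = 21
Logical qubits = 21 * 2
= 42

42


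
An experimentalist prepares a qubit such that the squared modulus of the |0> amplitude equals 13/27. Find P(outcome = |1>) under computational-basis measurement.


|alpha|^2 = 13/27 = 0.4815
|beta|^2 = 1 - 13/27 = 14/27 = 0.5185
P(|1>) = |beta|^2 = 0.5185

0.5185


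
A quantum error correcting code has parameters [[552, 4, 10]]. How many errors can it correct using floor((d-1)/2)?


Code parameters: [[552, 4, 10]], distance d = 10.
Number of correctable errors = floor((d-1)/2)
= floor((10 - 1)/2)
= floor(9/2)
= 4

4


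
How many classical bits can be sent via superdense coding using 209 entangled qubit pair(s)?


Superdense coding allows 2 classical bits per shared entangled pair.
209 pair(s) -> 2 * 209 = 418 classical bits

418


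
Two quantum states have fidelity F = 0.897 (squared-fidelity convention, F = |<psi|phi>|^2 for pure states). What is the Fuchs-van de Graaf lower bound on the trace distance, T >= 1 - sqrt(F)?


Fuchs-van de Graaf (squared-fidelity convention): 1 - sqrt(F) <= T <= sqrt(1 - F).
Lower bound: T >= 1 - sqrt(F)
sqrt(F) = sqrt(0.897) = 0.9471
T >= 1 - 0.9471
T >= 0.0529

0.0529


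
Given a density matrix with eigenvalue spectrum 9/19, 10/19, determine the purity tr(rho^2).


tr(rho^2) = sum of eigenvalues squared
= (9/19)^2 + (10/19)^2
= (81 + 100) / 361
= 181/361
= 0.5014

0.5014


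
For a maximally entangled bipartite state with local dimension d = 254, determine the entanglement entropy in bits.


For a maximally entangled state in d x d:
S = log2(d) = log2(254)
= 7.9887

7.9887


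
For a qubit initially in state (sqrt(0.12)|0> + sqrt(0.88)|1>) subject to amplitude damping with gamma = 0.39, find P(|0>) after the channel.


For amplitude damping with parameter gamma on state sqrt(a)|0> + sqrt(b)|1>:
alpha^2 = 0.12, beta^2 = 0.88
P(|0>) = alpha^2 + gamma * beta^2
= 0.12 + 0.39 * 0.88
= 0.12 + 0.3432
= 0.4632

0.4632


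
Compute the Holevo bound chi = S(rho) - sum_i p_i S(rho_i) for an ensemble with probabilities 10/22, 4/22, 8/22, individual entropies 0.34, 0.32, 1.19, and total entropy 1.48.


chi = S(rho) - sum_i p_i * S(rho_i)
Weighted entropy = 10/22 * 0.34 + 4/22 * 0.32 + 8/22 * 1.19
= 0.6455
chi = 1.48 - 0.6455
= 0.8345

0.8345


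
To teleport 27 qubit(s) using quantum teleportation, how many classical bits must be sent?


Quantum teleportation requires 2 classical bits per qubit teleported.
27 qubit(s) -> 2 * 27 = 54 classical bits

54


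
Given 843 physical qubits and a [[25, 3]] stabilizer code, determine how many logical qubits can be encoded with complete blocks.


Each code block uses 25 physical qubits for 3 logical qubit(s).
Number of complete blocks = floor(843 / 25) = 33
Logical qubits = 33 * 3
= 99

99


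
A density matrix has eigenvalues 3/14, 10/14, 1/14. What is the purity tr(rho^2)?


tr(rho^2) = sum of eigenvalues squared
= (3/14)^2 + (10/14)^2 + (1/14)^2
= (9 + 100 + 1) / 196
= 110/196
= 0.5612

0.5612


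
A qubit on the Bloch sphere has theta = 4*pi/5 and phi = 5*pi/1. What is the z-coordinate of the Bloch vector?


theta = 2.5133, phi = 15.7080
r_z = cos(theta) = -0.8090

-0.8090


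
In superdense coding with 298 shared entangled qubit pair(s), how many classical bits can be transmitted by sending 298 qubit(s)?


Superdense coding allows 2 classical bits per shared entangled pair.
298 pair(s) -> 2 * 298 = 596 classical bits

596


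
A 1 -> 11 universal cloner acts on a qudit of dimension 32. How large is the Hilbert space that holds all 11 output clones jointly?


Output space = H^(tensor 11) where dim(H) = 32
dim = 32^11
= 1024 (after 2 factors)
= 32768 (after 3 factors)
= 1048576 (after 4 factors)
= 33554432 (after 5 factors)
= 1073741824 (after 6 factors)
= 34359738368 (after 7 factors)
= 1099511627776 (after 8 factors)
= 35184372088832 (after 9 factors)
= 1125899906842624 (after 10 factors)
= 36028797018963968 (after 11 factors)
= 36028797018963968

36028797018963968


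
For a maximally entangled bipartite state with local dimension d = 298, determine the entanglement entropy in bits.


For a maximally entangled state in d x d:
S = log2(d) = log2(298)
= 8.2192

8.2192


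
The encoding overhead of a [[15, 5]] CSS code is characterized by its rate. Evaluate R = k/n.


Code rate R = k/n
= 5/15
= 0.3333

0.3333


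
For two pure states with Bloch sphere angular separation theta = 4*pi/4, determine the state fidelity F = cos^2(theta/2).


For states separated by angle theta on Bloch sphere:
F = cos^2(theta/2)
theta = 4*pi/4 = 3.1416
theta/2 = 1.5708
cos(theta/2) = 0.0000
F = 0.0000

0.0000


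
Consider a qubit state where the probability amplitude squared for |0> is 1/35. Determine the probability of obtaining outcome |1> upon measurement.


|alpha|^2 = 1/35 = 0.0286
|beta|^2 = 1 - 1/35 = 34/35 = 0.9714
P(|1>) = |beta|^2 = 0.9714

0.9714


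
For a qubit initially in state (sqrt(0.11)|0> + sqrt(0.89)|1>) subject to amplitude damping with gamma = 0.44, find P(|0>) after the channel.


For amplitude damping with parameter gamma on state sqrt(a)|0> + sqrt(b)|1>:
alpha^2 = 0.11, beta^2 = 0.89
P(|0>) = alpha^2 + gamma * beta^2
= 0.11 + 0.44 * 0.89
= 0.11 + 0.3916
= 0.5016

0.5016


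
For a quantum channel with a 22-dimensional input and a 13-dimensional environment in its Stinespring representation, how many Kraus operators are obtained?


Tracing out the environment in an orthonormal basis {|i>_E} gives Kraus operators K_i = <i|_E U |0>_E.
Number of Kraus operators = dim(H_env) = d_env
= 13

13


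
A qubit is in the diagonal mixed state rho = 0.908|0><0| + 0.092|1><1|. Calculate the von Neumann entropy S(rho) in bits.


S = -p*log2(p) - (1-p)*log2(1-p)
p = 0.9080, 1-p = 0.0920
= -0.9080 * log2(0.9080) - 0.0920 * log2(0.0920)
= -(-0.1264) - (-0.3167)
= 0.4431

0.4431


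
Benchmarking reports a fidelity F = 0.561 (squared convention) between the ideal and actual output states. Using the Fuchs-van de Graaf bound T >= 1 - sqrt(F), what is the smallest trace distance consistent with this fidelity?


Fuchs-van de Graaf (squared-fidelity convention): 1 - sqrt(F) <= T <= sqrt(1 - F).
Lower bound: T >= 1 - sqrt(F)
sqrt(F) = sqrt(0.561) = 0.7490
T >= 1 - 0.7490
T >= 0.2510

0.2510


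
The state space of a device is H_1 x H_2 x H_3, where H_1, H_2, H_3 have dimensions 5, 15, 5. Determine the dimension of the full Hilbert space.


dim(H_1 x H_2 x H_3) = 5 * 15 * 5
= 75 * 5
= 375

375


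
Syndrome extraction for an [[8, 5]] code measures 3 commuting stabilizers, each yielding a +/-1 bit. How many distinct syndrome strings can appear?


Each stabilizer generator gives a binary (+1 or -1) measurement outcome.
With 3 independent generators:
Total syndromes = 2^3
= 8

8


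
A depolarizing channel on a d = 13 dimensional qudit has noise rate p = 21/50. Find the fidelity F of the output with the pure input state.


F = (1-p) + p/d
= (1 - 0.4200) + 0.4200/13
= 0.5800 + 0.0323
= 0.6123

0.6123


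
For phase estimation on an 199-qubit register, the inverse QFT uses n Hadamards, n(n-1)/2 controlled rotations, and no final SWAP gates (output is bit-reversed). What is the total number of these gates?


Hadamard gates: 199
Controlled rotations: n*(n-1)/2 = 199*198/2 = 19701
SWAP gates: 0 (omitted)
Total = 199 + 19701
= 19900

19900


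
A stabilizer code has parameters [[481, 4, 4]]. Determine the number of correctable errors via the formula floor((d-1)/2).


Code parameters: [[481, 4, 4]], distance d = 4.
Number of correctable errors = floor((d-1)/2)
= floor((4 - 1)/2)
= floor(3/2)
= 1

1


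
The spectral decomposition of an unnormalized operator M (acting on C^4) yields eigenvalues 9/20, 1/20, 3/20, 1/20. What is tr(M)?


tr(M) = sum of eigenvalues
= 9/20 + 1/20 + 3/20 + 1/20
= 14/20
= 0.7000

0.7000


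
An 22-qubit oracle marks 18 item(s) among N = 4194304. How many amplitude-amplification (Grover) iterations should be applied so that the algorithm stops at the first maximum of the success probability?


After j Grover iterations the success probability is P(j) = sin^2((2j+1)*theta), where sin(theta) = sqrt(k/N).
N = 2^22 = 4194304, k = 18
sin(theta) = sqrt(k/N) = 0.002071601898
theta = arcsin(sqrt(k/N)) = 0.00207160338 rad
P(j) reaches its first maximum when (2j+1)*theta is as close as possible to pi/2, i.e. j = round(pi/(4*theta) - 1/2).
pi/(4*theta) - 1/2 = 378.6257
(For comparison, the common estimate pi/4 * sqrt(N/k) = 379.1260; the exact maximiser is used here.)
Optimal iterations = 379

379


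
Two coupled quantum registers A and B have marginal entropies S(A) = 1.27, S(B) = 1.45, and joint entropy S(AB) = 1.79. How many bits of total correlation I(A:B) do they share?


I(A:B) = S(A) + S(B) - S(AB)
= 1.27 + 1.45 - 1.79
= 0.9300

0.9300


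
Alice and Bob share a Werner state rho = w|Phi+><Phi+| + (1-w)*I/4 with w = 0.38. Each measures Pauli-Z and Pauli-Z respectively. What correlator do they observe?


|Phi+> = (|00> + |11>)/sqrt(2)
For the pure Bell state, <Z_A Z_B> = +1 (Bell-state Pauli correlator).
The maximally-mixed part I/4 has tr(I/4 * P tensor P) = 0 for any traceless Pauli P.
So <Z_A Z_B>_rho = w * (+1) + (1 - w) * 0
= 0.38 * (+1)
= 0.3800

0.3800


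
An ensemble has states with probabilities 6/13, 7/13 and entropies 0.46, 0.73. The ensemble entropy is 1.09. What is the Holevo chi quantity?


chi = S(rho) - sum_i p_i * S(rho_i)
Weighted entropy = 6/13 * 0.46 + 7/13 * 0.73
= 0.6054
chi = 1.09 - 0.6054
= 0.4846

0.4846


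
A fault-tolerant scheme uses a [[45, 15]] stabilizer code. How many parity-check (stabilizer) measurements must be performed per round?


For an [[n,k]] stabilizer code:
Number of stabilizer generators = n - k
= 45 - 15
= 30

30


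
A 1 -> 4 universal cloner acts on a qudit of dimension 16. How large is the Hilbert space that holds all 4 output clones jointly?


Output space = H^(tensor 4) where dim(H) = 16
dim = 16^4
= 256 (after 2 factors)
= 4096 (after 3 factors)
= 65536 (after 4 factors)
= 65536

65536


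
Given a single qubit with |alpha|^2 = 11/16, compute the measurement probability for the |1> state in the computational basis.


|alpha|^2 = 11/16 = 0.6875
|beta|^2 = 1 - 11/16 = 5/16 = 0.3125
P(|1>) = |beta|^2 = 0.3125

0.3125


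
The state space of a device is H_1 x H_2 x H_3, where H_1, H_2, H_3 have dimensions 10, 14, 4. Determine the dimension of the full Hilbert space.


dim(H_1 x H_2 x H_3) = 10 * 14 * 4
= 140 * 4
= 560

560


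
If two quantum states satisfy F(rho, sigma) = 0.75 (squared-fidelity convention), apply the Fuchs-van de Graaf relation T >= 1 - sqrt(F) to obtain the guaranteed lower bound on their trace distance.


Fuchs-van de Graaf (squared-fidelity convention): 1 - sqrt(F) <= T <= sqrt(1 - F).
Lower bound: T >= 1 - sqrt(F)
sqrt(F) = sqrt(0.75) = 0.8660
T >= 1 - 0.8660
T >= 0.1340

0.1340


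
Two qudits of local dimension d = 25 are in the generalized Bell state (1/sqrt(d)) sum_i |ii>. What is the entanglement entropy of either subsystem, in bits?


For a maximally entangled state in d x d:
S = log2(d) = log2(25)
= 4.6439

4.6439


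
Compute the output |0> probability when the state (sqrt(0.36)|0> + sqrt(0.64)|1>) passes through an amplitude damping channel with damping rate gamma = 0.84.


For amplitude damping with parameter gamma on state sqrt(a)|0> + sqrt(b)|1>:
alpha^2 = 0.36, beta^2 = 0.64
P(|0>) = alpha^2 + gamma * beta^2
= 0.36 + 0.84 * 0.64
= 0.36 + 0.5376
= 0.8976

0.8976


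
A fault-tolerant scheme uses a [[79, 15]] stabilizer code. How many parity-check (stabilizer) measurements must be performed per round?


For an [[n,k]] stabilizer code:
Number of stabilizer generators = n - k
= 79 - 15
= 64

64


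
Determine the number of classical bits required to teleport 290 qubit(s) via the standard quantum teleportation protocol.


Quantum teleportation requires 2 classical bits per qubit teleported.
290 qubit(s) -> 2 * 290 = 580 classical bits

580


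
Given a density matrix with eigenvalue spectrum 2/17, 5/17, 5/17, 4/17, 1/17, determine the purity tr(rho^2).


tr(rho^2) = sum of eigenvalues squared
= (2/17)^2 + (5/17)^2 + (5/17)^2 + (4/17)^2 + (1/17)^2
= (4 + 25 + 25 + 16 + 1) / 289
= 71/289
= 0.2457

0.2457


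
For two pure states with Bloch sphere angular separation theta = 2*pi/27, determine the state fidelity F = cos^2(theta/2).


For states separated by angle theta on Bloch sphere:
F = cos^2(theta/2)
theta = 2*pi/27 = 0.2327
theta/2 = 0.1164
cos(theta/2) = 0.9932
F = 0.9865

0.9865


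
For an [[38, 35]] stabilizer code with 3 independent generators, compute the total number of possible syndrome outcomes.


Each stabilizer generator gives a binary (+1 or -1) measurement outcome.
With 3 independent generators:
Total syndromes = 2^3
= 8

8


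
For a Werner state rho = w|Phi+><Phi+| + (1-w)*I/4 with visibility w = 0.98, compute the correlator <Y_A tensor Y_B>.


|Phi+> = (|00> + |11>)/sqrt(2)
For the pure Bell state, <Y_A Y_B> = -1 (Bell-state Pauli correlator).
The maximally-mixed part I/4 has tr(I/4 * P tensor P) = 0 for any traceless Pauli P.
So <Y_A Y_B>_rho = w * (-1) + (1 - w) * 0
= 0.98 * (-1)
= -0.9800

-0.9800


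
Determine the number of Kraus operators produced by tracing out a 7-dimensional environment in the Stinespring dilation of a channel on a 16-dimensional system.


Tracing out the environment in an orthonormal basis {|i>_E} gives Kraus operators K_i = <i|_E U |0>_E.
Number of Kraus operators = dim(H_env) = d_env
= 7

7


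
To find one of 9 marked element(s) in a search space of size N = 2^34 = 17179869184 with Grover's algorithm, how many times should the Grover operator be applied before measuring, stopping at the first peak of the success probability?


After j Grover iterations the success probability is P(j) = sin^2((2j+1)*theta), where sin(theta) = sqrt(k/N).
N = 2^34 = 17179869184, k = 9
sin(theta) = sqrt(k/N) = 2.288818359e-05
theta = arcsin(sqrt(k/N)) = 2.28881836e-05 rad
P(j) reaches its first maximum when (2j+1)*theta is as close as possible to pi/2, i.e. j = round(pi/(4*theta) - 1/2).
pi/(4*theta) - 1/2 = 34314.0694
(For comparison, the common estimate pi/4 * sqrt(N/k) = 34314.5694; the exact maximiser is used here.)
Optimal iterations = 34314

34314


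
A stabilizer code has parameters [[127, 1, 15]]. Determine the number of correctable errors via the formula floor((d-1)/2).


Code parameters: [[127, 1, 15]], distance d = 15.
Number of correctable errors = floor((d-1)/2)
= floor((15 - 1)/2)
= floor(14/2)
= 7

7


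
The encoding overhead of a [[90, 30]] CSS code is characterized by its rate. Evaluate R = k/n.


Code rate R = k/n
= 30/90
= 0.3333

0.3333


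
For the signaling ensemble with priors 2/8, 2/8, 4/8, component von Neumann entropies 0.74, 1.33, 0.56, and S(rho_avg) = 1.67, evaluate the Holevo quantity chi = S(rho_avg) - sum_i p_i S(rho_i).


chi = S(rho) - sum_i p_i * S(rho_i)
Weighted entropy = 2/8 * 0.74 + 2/8 * 1.33 + 4/8 * 0.56
= 0.7975
chi = 1.67 - 0.7975
= 0.8725

0.8725


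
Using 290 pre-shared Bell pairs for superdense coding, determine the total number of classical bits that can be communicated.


Superdense coding allows 2 classical bits per shared entangled pair.
290 pair(s) -> 2 * 290 = 580 classical bits

580


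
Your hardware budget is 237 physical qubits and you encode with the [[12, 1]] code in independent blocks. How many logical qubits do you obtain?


Each code block uses 12 physical qubits for 1 logical qubit(s).
Number of complete blocks = floor(237 / 12) = 19
Logical qubits = 19 * 1
= 19

19


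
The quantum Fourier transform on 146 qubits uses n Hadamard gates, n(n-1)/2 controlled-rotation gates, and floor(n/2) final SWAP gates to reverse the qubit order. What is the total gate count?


Hadamard gates: 146
Controlled rotations: n*(n-1)/2 = 146*145/2 = 10585
SWAP gates: floor(n/2) = floor(146/2) = 73
Total = 146 + 10585 + 73
= 10804

10804


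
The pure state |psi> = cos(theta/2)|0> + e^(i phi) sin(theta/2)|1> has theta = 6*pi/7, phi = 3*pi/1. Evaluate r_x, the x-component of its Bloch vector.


theta = 2.6928, phi = 9.4248
r_x = sin(theta)*cos(phi) = 0.4339 * -1.0000
r_x = -0.4339

-0.4339


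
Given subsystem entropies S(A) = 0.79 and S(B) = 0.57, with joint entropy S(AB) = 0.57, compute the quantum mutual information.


I(A:B) = S(A) + S(B) - S(AB)
= 0.79 + 0.57 - 0.57
= 0.7900

0.7900


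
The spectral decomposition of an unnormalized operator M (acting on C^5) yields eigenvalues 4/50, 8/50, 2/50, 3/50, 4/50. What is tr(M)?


tr(M) = sum of eigenvalues
= 4/50 + 8/50 + 2/50 + 3/50 + 4/50
= 21/50
= 0.4200

0.4200


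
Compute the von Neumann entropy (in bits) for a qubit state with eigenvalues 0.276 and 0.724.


S = -p*log2(p) - (1-p)*log2(1-p)
p = 0.2760, 1-p = 0.7240
= -0.2760 * log2(0.2760) - 0.7240 * log2(0.7240)
= -(-0.5126) - (-0.3373)
= 0.8499

0.8499


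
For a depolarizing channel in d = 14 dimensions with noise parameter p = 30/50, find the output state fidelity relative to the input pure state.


F = (1-p) + p/d
= (1 - 0.6000) + 0.6000/14
= 0.4000 + 0.0429
= 0.4429

0.4429


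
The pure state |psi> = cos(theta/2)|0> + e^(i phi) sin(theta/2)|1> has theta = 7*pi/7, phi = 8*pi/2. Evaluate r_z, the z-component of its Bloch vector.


theta = 3.1416, phi = 12.5664
r_z = cos(theta) = -1.0000

-1.0000


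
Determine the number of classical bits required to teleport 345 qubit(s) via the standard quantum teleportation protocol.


Quantum teleportation requires 2 classical bits per qubit teleported.
345 qubit(s) -> 2 * 345 = 690 classical bits

690


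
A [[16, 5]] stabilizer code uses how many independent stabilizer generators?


For an [[n,k]] stabilizer code:
Number of stabilizer generators = n - k
= 16 - 5
= 11

11


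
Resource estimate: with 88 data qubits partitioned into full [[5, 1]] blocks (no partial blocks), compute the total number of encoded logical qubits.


Each code block uses 5 physical qubits for 1 logical qubit(s).
Number of complete blocks = floor(88 / 5) = 17
Logical qubits = 17 * 1
= 17

17


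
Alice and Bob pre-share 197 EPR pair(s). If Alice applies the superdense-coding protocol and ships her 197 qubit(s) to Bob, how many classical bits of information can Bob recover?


Superdense coding allows 2 classical bits per shared entangled pair.
197 pair(s) -> 2 * 197 = 394 classical bits

394


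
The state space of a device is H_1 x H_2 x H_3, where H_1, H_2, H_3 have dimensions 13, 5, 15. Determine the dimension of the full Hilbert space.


dim(H_1 x H_2 x H_3) = 13 * 5 * 15
= 65 * 15
= 975

975


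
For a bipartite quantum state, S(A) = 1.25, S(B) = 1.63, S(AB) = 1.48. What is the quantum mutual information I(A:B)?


I(A:B) = S(A) + S(B) - S(AB)
= 1.25 + 1.63 - 1.48
= 1.4000

1.4000


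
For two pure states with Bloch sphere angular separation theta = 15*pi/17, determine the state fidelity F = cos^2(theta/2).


For states separated by angle theta on Bloch sphere:
F = cos^2(theta/2)
theta = 15*pi/17 = 2.7720
theta/2 = 1.3860
cos(theta/2) = 0.1837
F = 0.0338

0.0338


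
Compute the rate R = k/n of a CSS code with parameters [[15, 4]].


Code rate R = k/n
= 4/15
= 0.2667

0.2667


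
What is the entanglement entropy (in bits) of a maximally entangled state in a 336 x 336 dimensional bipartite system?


For a maximally entangled state in d x d:
S = log2(d) = log2(336)
= 8.3923

8.3923


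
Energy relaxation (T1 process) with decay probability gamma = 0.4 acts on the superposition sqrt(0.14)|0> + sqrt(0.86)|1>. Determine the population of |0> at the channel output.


For amplitude damping with parameter gamma on state sqrt(a)|0> + sqrt(b)|1>:
alpha^2 = 0.14, beta^2 = 0.86
P(|0>) = alpha^2 + gamma * beta^2
= 0.14 + 0.4 * 0.86
= 0.14 + 0.3440
= 0.4840

0.4840


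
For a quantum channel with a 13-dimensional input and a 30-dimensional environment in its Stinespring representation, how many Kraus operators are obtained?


Tracing out the environment in an orthonormal basis {|i>_E} gives Kraus operators K_i = <i|_E U |0>_E.
Number of Kraus operators = dim(H_env) = d_env
= 30

30


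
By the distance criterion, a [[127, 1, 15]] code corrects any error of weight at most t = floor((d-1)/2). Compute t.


Code parameters: [[127, 1, 15]], distance d = 15.
Number of correctable errors = floor((d-1)/2)
= floor((15 - 1)/2)
= floor(14/2)
= 7

7


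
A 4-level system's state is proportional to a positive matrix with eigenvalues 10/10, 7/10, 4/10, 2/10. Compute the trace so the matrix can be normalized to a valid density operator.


tr(M) = sum of eigenvalues
= 10/10 + 7/10 + 4/10 + 2/10
= 23/10
= 2.3000

2.3000


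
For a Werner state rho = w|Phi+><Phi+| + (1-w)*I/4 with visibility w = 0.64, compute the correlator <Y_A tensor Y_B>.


|Phi+> = (|00> + |11>)/sqrt(2)
For the pure Bell state, <Y_A Y_B> = -1 (Bell-state Pauli correlator).
The maximally-mixed part I/4 has tr(I/4 * P tensor P) = 0 for any traceless Pauli P.
So <Y_A Y_B>_rho = w * (-1) + (1 - w) * 0
= 0.64 * (-1)
= -0.6400

-0.6400


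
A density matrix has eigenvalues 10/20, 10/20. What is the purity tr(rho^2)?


tr(rho^2) = sum of eigenvalues squared
= (10/20)^2 + (10/20)^2
= (100 + 100) / 400
= 200/400
= 0.5000

0.5000


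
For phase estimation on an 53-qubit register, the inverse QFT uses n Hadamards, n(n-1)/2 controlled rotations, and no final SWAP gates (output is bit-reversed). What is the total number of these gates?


Hadamard gates: 53
Controlled rotations: n*(n-1)/2 = 53*52/2 = 1378
SWAP gates: 0 (omitted)
Total = 53 + 1378
= 1431

1431


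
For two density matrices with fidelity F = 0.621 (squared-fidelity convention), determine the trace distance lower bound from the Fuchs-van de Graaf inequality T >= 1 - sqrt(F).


Fuchs-van de Graaf (squared-fidelity convention): 1 - sqrt(F) <= T <= sqrt(1 - F).
Lower bound: T >= 1 - sqrt(F)
sqrt(F) = sqrt(0.621) = 0.7880
T >= 1 - 0.7880
T >= 0.2120

0.2120


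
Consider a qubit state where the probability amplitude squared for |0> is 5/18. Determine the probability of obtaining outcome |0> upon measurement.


|alpha|^2 = 5/18 = 0.2778
|beta|^2 = 1 - 5/18 = 13/18 = 0.7222
P(|0>) = |alpha|^2 = 0.2778

0.2778


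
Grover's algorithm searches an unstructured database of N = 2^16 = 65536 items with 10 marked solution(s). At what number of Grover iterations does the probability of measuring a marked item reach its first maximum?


After j Grover iterations the success probability is P(j) = sin^2((2j+1)*theta), where sin(theta) = sqrt(k/N).
N = 2^16 = 65536, k = 10
sin(theta) = sqrt(k/N) = 0.01235264711
theta = arcsin(sqrt(k/N)) = 0.01235296128 rad
P(j) reaches its first maximum when (2j+1)*theta is as close as possible to pi/2, i.e. j = round(pi/(4*theta) - 1/2).
pi/(4*theta) - 1/2 = 63.0797
(For comparison, the common estimate pi/4 * sqrt(N/k) = 63.5814; the exact maximiser is used here.)
Optimal iterations = 63

63


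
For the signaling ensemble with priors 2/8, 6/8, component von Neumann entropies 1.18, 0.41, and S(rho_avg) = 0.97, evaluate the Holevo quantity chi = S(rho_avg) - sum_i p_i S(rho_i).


chi = S(rho) - sum_i p_i * S(rho_i)
Weighted entropy = 2/8 * 1.18 + 6/8 * 0.41
= 0.6025
chi = 0.97 - 0.6025
= 0.3675

0.3675


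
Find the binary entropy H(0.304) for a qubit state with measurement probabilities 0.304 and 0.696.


S = -p*log2(p) - (1-p)*log2(1-p)
p = 0.3040, 1-p = 0.6960
= -0.3040 * log2(0.3040) - 0.6960 * log2(0.6960)
= -(-0.5222) - (-0.3639)
= 0.8861

0.8861


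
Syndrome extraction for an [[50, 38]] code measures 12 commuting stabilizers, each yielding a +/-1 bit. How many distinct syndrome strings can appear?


Each stabilizer generator gives a binary (+1 or -1) measurement outcome.
With 12 independent generators:
Total syndromes = 2^12
= 4096

4096


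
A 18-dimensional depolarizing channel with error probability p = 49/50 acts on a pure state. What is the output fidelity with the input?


F = (1-p) + p/d
= (1 - 0.9800) + 0.9800/18
= 0.0200 + 0.0544
= 0.0744

0.0744


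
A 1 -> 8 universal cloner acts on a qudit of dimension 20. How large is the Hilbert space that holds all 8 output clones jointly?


Output space = H^(tensor 8) where dim(H) = 20
dim = 20^8
= 400 (after 2 factors)
= 8000 (after 3 factors)
= 160000 (after 4 factors)
= 3200000 (after 5 factors)
= 64000000 (after 6 factors)
= 1280000000 (after 7 factors)
= 25600000000 (after 8 factors)
= 25600000000

25600000000


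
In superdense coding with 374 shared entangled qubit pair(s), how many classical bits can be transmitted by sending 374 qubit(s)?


Superdense coding allows 2 classical bits per shared entangled pair.
374 pair(s) -> 2 * 374 = 748 classical bits

748


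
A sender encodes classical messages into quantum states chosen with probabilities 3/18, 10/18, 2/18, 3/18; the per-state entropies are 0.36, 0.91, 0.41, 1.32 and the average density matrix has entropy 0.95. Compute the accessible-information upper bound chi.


chi = S(rho) - sum_i p_i * S(rho_i)
Weighted entropy = 3/18 * 0.36 + 10/18 * 0.91 + 2/18 * 0.41 + 3/18 * 1.32
= 0.8311
chi = 0.95 - 0.8311
= 0.1189

0.1189


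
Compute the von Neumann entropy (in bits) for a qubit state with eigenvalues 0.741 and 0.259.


S = -p*log2(p) - (1-p)*log2(1-p)
p = 0.7410, 1-p = 0.2590
= -0.7410 * log2(0.7410) - 0.2590 * log2(0.2590)
= -(-0.3204) - (-0.5048)
= 0.8252

0.8252


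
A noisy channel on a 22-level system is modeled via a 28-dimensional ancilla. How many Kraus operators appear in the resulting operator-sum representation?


Tracing out the environment in an orthonormal basis {|i>_E} gives Kraus operators K_i = <i|_E U |0>_E.
Number of Kraus operators = dim(H_env) = d_env
= 28

28


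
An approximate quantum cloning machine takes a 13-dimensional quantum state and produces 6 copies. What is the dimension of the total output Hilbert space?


Output space = H^(tensor 6) where dim(H) = 13
dim = 13^6
= 169 (after 2 factors)
= 2197 (after 3 factors)
= 28561 (after 4 factors)
= 371293 (after 5 factors)
= 4826809 (after 6 factors)
= 4826809

4826809


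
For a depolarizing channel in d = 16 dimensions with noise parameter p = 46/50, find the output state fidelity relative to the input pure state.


F = (1-p) + p/d
= (1 - 0.9200) + 0.9200/16
= 0.0800 + 0.0575
= 0.1375

0.1375


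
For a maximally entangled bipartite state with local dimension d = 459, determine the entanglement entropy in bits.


For a maximally entangled state in d x d:
S = log2(d) = log2(459)
= 8.8424

8.8424


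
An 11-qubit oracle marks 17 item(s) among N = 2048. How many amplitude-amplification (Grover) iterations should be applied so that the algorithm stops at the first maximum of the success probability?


After j Grover iterations the success probability is P(j) = sin^2((2j+1)*theta), where sin(theta) = sqrt(k/N).
N = 2^11 = 2048, k = 17
sin(theta) = sqrt(k/N) = 0.09110862336
theta = arcsin(sqrt(k/N)) = 0.09123514198 rad
P(j) reaches its first maximum when (2j+1)*theta is as close as possible to pi/2, i.e. j = round(pi/(4*theta) - 1/2).
pi/(4*theta) - 1/2 = 8.1085
(For comparison, the common estimate pi/4 * sqrt(N/k) = 8.6205; the exact maximiser is used here.)
Optimal iterations = 8

8


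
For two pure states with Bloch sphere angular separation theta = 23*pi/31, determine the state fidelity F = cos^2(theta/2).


For states separated by angle theta on Bloch sphere:
F = cos^2(theta/2)
theta = 23*pi/31 = 2.3309
theta/2 = 1.1654
cos(theta/2) = 0.3944
F = 0.1555

0.1555


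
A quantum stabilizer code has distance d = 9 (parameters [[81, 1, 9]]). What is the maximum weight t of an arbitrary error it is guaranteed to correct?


Code parameters: [[81, 1, 9]], distance d = 9.
Number of correctable errors = floor((d-1)/2)
= floor((9 - 1)/2)
= floor(8/2)
= 4

4


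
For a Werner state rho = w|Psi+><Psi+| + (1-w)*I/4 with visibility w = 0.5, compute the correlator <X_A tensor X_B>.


|Psi+> = (|01> + |10>)/sqrt(2)
For the pure Bell state, <X_A X_B> = +1 (Bell-state Pauli correlator).
The maximally-mixed part I/4 has tr(I/4 * P tensor P) = 0 for any traceless Pauli P.
So <X_A X_B>_rho = w * (+1) + (1 - w) * 0
= 0.5 * (+1)
= 0.5000

0.5000


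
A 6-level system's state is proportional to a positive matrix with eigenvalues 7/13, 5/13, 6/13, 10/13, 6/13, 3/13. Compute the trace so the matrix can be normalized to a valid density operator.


tr(M) = sum of eigenvalues
= 7/13 + 5/13 + 6/13 + 10/13 + 6/13 + 3/13
= 37/13
= 2.8462

2.8462


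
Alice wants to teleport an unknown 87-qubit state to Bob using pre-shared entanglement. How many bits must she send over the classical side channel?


Quantum teleportation requires 2 classical bits per qubit teleported.
87 qubit(s) -> 2 * 87 = 174 classical bits

174


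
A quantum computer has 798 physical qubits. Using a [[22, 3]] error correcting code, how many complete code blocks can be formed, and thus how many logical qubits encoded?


Each code block uses 22 physical qubits for 3 logical qubit(s).
Number of complete blocks = floor(798 / 22) = 36
Logical qubits = 36 * 3
= 108

108


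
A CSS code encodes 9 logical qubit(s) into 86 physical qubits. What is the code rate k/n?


Code rate R = k/n
= 9/86
= 0.1047

0.1047


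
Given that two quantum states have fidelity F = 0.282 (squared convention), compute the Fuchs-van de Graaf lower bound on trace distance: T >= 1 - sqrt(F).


Fuchs-van de Graaf (squared-fidelity convention): 1 - sqrt(F) <= T <= sqrt(1 - F).
Lower bound: T >= 1 - sqrt(F)
sqrt(F) = sqrt(0.282) = 0.5310
T >= 1 - 0.5310
T >= 0.4690

0.4690


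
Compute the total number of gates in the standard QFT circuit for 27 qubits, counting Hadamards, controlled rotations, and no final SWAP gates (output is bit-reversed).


Hadamard gates: 27
Controlled rotations: n*(n-1)/2 = 27*26/2 = 351
SWAP gates: 0 (omitted)
Total = 27 + 351
= 378

378
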